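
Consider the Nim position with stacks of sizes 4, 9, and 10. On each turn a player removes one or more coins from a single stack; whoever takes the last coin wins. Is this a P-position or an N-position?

Compute the nim-sum pairwise:
4 XOR 9 = 13
13 XOR 10 = 7
The nim-sum is 7 ≠ 0, so this is an N-position: the player to move can win.

N-position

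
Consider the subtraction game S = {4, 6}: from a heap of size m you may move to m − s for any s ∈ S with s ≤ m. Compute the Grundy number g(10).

0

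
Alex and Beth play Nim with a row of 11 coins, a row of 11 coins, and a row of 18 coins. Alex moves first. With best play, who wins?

Nim-sum: 11 ^ 11 ^ 18 = 18.
The nim-sum is 18 ≠ 0, so this is an N-position: the player to move can win; Alex has a winning move.

Alex wins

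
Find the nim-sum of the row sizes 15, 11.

4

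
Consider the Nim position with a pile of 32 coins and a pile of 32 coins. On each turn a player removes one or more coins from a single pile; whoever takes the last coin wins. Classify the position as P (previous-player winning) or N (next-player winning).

P-position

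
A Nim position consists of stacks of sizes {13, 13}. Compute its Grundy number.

Bitwise XOR of the heap sizes:
  1101  (13)
  1101  (13)
  ----
  0000  (0)

0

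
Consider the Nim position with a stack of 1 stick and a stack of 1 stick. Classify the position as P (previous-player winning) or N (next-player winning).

P-position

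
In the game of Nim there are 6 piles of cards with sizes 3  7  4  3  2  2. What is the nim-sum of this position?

3

In binary:
  011  (3)
  111  (7)
  100  (4)
  011  (3)
  010  (2)
  010  (2)
  ---
  011  (3)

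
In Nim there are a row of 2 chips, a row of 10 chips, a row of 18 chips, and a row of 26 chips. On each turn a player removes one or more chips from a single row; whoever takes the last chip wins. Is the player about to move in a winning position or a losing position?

Losing position

Compute the nim-sum pairwise:
2 ^ 10 = 8
8 ^ 18 = 26
26 ^ 26 = 0
The nim-sum is 0, so this is a P-position: the player to move is in a losing position under optimal play.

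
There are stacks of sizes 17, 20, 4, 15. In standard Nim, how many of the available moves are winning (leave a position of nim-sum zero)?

1

Compute the nim-sum pairwise:
17 ⊕ 20 = 5
5 ⊕ 4 = 1
1 ⊕ 15 = 14
The overall nim-sum is X = 14. A stack of size p has a winning move iff p XOR X < p (reduce it to p XOR X).
  17: 17 XOR 14 = 31 ≥ 17 — no move.
  20: 20 XOR 14 = 26 ≥ 20 — no move.
  4: 4 XOR 14 = 10 ≥ 4 — no move.
  15: 15 XOR 14 = 1 < 15 — winning move (to 1).
That gives 1 winning move.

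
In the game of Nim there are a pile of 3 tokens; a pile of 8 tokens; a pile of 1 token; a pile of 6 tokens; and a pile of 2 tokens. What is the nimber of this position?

Nim-sum: 3 XOR 8 XOR 1 XOR 6 XOR 2 = 14.

14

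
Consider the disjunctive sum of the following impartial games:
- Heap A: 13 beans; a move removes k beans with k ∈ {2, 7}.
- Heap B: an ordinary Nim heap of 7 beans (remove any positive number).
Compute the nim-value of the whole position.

7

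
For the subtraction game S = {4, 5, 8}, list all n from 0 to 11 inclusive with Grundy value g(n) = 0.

Build the Grundy sequence with g(k) = mex{g(k−s) : s ∈ {4, 5, 8}, s ≤ k}:
k:     0  1  2  3  4  5  6  7  8  9 10 11
g(k):  0  0  0  0  1  1  1  1  2  2  2  2
The P-positions (g = 0) in 0..11 are 0, 1, 2, 3.

0, 1, 2, 3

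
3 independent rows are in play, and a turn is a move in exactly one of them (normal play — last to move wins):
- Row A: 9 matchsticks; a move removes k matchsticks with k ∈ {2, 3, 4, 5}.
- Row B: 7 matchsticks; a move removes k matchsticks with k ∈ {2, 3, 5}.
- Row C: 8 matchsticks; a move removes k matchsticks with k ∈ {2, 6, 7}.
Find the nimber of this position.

3

Grundy values for row A (subtraction set {2, 3, 4, 5}):
g(0) = mex{} = 0
g(1) = mex{} = 0
g(2) = mex{0} = 1
g(3) = mex{0} = 1
g(4) = mex{0,1} = 2
g(5) = mex{0,1} = 2
g(6) = mex{0,1,2} = 3
g(7) = mex{1,2} = 0
g(8) = mex{1,2,3} = 0
g(9) = mex{0,2,3} = 1
So g(9) = 1.
Build the Grundy sequence for row B with g(k) = mex{g(k−s) : s ∈ {2, 3, 5}, s ≤ k}:
k:     0  1  2  3  4  5  6  7
g(k):  0  0  1  1  2  2  3  0
So g(7) = 0.
Build the Grundy sequence for row C with g(k) = mex{g(k−s) : s ∈ {2, 6, 7}, s ≤ k}:
g(0) = mex{} = 0
g(1) = mex{} = 0
g(2) = mex{0} = 1
g(3) = mex{0} = 1
g(4) = mex{1} = 0
g(5) = mex{1} = 0
g(6) = mex{0} = 1
g(7) = mex{0} = 1
g(8) = mex{0,1} = 2
So g(8) = 2.
The value of a disjunctive sum is the nim-sum of the parts.
Combined value = 1 XOR 0 XOR 2 = 3.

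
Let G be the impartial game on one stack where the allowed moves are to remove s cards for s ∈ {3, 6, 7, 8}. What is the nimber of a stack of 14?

1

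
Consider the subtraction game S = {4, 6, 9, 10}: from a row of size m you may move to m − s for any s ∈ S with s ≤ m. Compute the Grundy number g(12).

3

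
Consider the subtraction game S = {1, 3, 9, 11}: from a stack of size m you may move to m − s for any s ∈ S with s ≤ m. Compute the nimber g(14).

0

Grundy values for subtraction set {1, 3, 9, 11}:
k:     0  1  2  3  4  5  6  7  8  9 10 11 12 13 14
g(k):  0  1  0  1  0  1  0  1  0  1  0  1  0  1  0
So g(14) = 0.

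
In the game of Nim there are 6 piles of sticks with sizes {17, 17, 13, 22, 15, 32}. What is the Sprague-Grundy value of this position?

52

Nim-sum: 17 XOR 17 XOR 13 XOR 22 XOR 15 XOR 32 = 52.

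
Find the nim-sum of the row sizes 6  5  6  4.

Nim-sum: 6 XOR 5 XOR 6 XOR 4 = 1.

1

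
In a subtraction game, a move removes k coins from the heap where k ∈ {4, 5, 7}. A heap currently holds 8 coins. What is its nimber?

2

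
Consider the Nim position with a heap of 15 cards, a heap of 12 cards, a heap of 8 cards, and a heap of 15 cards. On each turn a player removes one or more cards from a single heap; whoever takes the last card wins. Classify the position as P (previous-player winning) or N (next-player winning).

N-position

Nim-sum: 15 ^ 12 ^ 8 ^ 15 = 4.
The nim-sum is 4 ≠ 0, so this is an N-position: the player to move can win.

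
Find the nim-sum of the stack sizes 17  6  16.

Bitwise XOR of the heap sizes:
  10001  (17)
  00110  (6)
  10000  (16)
  -----
  00111  (7)

7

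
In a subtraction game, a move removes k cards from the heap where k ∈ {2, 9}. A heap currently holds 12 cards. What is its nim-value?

0

Grundy values for subtraction set {2, 9}:
g(0) = mex{} = 0
g(1) = mex{} = 0
g(2) = mex{0} = 1
g(3) = mex{0} = 1
g(4) = mex{1} = 0
g(5) = mex{1} = 0
g(6) = mex{0} = 1
g(7) = mex{0} = 1
g(8) = mex{1} = 0
g(9) = mex{0,1} = 2
g(10) = mex{0} = 1
g(11) = mex{1,2} = 0
g(12) = mex{1} = 0
So g(12) = 0.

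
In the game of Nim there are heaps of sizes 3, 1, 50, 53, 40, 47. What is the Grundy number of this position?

2

Nim-sum: 3 ^ 1 ^ 50 ^ 53 ^ 40 ^ 47 = 2.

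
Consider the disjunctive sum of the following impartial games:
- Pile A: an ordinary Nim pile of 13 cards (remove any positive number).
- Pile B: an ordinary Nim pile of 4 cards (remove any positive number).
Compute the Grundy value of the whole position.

Pile A is a plain Nim pile of size 13, so its Grundy value is 13.
Pile B is a plain Nim pile of size 4, so its Grundy value is 4.
The value of a disjunctive sum is the nim-sum of the parts.
Combined value = 13 XOR 4 = 9.

9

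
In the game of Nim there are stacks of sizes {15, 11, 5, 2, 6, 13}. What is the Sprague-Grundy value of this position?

8

Compute the nim-sum pairwise:
15 ⊕ 11 = 4
4 ⊕ 5 = 1
1 ⊕ 2 = 3
3 ⊕ 6 = 5
5 ⊕ 13 = 8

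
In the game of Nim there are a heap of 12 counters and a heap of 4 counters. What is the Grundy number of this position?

Write each in binary and XOR column by column:
  1100  (12)
  0100  (4)
  ----
  1000  (8)

8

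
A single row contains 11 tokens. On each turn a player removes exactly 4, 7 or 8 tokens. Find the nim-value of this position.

Build the Grundy sequence with g(k) = mex{g(k−s) : s ∈ {4, 7, 8}, s ≤ k}:
g(0) = mex{} = 0
g(1) = mex{} = 0
g(2) = mex{} = 0
g(3) = mex{} = 0
g(4) = mex{0} = 1
g(5) = mex{0} = 1
g(6) = mex{0} = 1
g(7) = mex{0} = 1
g(8) = mex{0,1} = 2
g(9) = mex{0,1} = 2
g(10) = mex{0,1} = 2
g(11) = mex{0,1} = 2
So g(11) = 2.

2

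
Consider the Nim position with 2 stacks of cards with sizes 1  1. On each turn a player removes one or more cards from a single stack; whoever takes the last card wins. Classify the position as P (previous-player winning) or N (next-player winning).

Write each in binary and XOR column by column:
  1  (1)
  1  (1)
  -
  0  (0)
The nim-sum is 0, so this is a P-position: the player to move is in a losing position under optimal play.

P-position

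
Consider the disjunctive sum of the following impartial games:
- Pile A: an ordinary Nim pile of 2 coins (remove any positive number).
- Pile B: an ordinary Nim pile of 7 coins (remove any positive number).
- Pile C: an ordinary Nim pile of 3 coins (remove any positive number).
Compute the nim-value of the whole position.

6

Pile A is a plain Nim pile of size 2, so its Grundy value is 2.
Pile B is a plain Nim pile of size 7, so its Grundy value is 7.
Pile C is a plain Nim pile of size 3, so its Grundy value is 3.
The value of a disjunctive sum is the nim-sum of the parts.
Combined value = 2 XOR 7 XOR 3 = 6.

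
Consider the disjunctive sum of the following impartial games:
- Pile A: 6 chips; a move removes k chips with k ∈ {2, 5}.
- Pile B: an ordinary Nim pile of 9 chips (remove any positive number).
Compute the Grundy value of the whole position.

Build the Grundy sequence for pile A with g(k) = mex{g(k−s) : s ∈ {2, 5}, s ≤ k}:
k:     0  1  2  3  4  5  6
g(k):  0  0  1  1  0  2  1
So g(6) = 1.
Pile B is a plain Nim pile of size 9, so its Grundy value is 9.
By the Sprague-Grundy theorem, the Grundy value of a sum of independent games is the XOR of the component values.
Combined value = 1 XOR 9 = 8.

8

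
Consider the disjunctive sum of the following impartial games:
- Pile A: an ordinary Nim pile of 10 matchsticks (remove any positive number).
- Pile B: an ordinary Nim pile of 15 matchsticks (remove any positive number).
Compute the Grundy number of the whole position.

5

Pile A is a plain Nim pile of size 10, so its Grundy value is 10.
Pile B is a plain Nim pile of size 15, so its Grundy value is 15.
The value of a disjunctive sum is the nim-sum of the parts.
Combined value = 10 ⊕ 15 = 5.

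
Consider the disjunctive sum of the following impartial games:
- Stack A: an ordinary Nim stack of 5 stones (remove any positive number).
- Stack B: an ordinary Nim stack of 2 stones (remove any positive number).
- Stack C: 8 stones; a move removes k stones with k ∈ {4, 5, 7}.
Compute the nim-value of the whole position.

5

Stack A is a plain Nim stack of size 5, so its Grundy value is 5.
Stack B is a plain Nim stack of size 2, so its Grundy value is 2.
Grundy values for stack C (subtraction set {4, 5, 7}):
k:     0  1  2  3  4  5  6  7  8
g(k):  0  0  0  0  1  1  1  1  2
So g(8) = 2.
By the Sprague-Grundy theorem, the Grundy value of a sum of independent games is the XOR of the component values.
Combined value = 5 ⊕ 2 ⊕ 2 = 5.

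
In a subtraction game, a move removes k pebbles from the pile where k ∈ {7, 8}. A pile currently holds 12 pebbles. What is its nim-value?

Grundy values for subtraction set {7, 8}:
g(0) = mex{} = 0
g(1) = mex{} = 0
g(2) = mex{} = 0
g(3) = mex{} = 0
g(4) = mex{} = 0
g(5) = mex{} = 0
g(6) = mex{} = 0
g(7) = mex{0} = 1
g(8) = mex{0} = 1
g(9) = mex{0} = 1
g(10) = mex{0} = 1
g(11) = mex{0} = 1
g(12) = mex{0} = 1
So g(12) = 1.

1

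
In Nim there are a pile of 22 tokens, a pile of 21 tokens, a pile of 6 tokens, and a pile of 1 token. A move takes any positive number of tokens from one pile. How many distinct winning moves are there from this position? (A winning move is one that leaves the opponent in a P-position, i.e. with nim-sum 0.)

3

Nim-sum: 22 ^ 21 ^ 6 ^ 1 = 4.
The overall nim-sum is X = 4. A pile of size p has a winning move iff p XOR X < p (reduce it to p XOR X).
  22: 22 XOR 4 = 18 < 22 — winning move (to 18).
  21: 21 XOR 4 = 17 < 21 — winning move (to 17).
  6: 6 XOR 4 = 2 < 6 — winning move (to 2).
  1: 1 XOR 4 = 5 ≥ 1 — no move.
That gives 3 winning moves.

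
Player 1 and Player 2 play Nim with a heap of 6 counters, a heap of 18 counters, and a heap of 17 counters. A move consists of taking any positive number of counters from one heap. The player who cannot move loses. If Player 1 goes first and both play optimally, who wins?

Player 1 wins

Bitwise XOR of the heap sizes:
  00110  (6)
  10010  (18)
  10001  (17)
  -----
  00101  (5)
The nim-sum is 5 ≠ 0, so this is an N-position: the player to move can win; Player 1 has a winning move.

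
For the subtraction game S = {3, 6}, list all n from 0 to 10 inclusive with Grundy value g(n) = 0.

0, 1, 2, 9, 10

Compute g(0), g(1), … for moves {3, 6}:
g(0) = mex{} = 0
g(1) = mex{} = 0
g(2) = mex{} = 0
g(3) = mex{0} = 1
g(4) = mex{0} = 1
g(5) = mex{0} = 1
g(6) = mex{0,1} = 2
g(7) = mex{0,1} = 2
g(8) = mex{0,1} = 2
g(9) = mex{1,2} = 0
g(10) = mex{1,2} = 0
The P-positions (g = 0) in 0..10 are 0, 1, 2, 9, 10.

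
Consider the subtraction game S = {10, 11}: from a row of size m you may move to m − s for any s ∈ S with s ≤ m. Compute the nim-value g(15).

1

Compute g(0), g(1), … for moves {10, 11}:
k:     0  1  2  3  4  5  6  7  8  9 10 11 12 13 14 15
g(k):  0  0  0  0  0  0  0  0  0  0  1  1  1  1  1  1
So g(15) = 1.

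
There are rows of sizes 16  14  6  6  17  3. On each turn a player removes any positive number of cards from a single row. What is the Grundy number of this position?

Nim-sum: 16 ⊕ 14 ⊕ 6 ⊕ 6 ⊕ 17 ⊕ 3 = 12.

12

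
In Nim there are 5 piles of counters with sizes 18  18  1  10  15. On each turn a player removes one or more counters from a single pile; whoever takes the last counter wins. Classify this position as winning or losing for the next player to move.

Winning position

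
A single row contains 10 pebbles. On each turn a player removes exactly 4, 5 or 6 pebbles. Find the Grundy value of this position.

Build the Grundy sequence with g(k) = mex{g(k−s) : s ∈ {4, 5, 6}, s ≤ k}:
k:     0  1  2  3  4  5  6  7  8  9 10
g(k):  0  0  0  0  1  1  1  1  2  2  0
So g(10) = 0.

0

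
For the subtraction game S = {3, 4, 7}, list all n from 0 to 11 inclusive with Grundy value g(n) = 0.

0, 1, 2, 10, 11

Compute g(0), g(1), … for moves {3, 4, 7}:
g(0) = mex{} = 0
g(1) = mex{} = 0
g(2) = mex{} = 0
g(3) = mex{0} = 1
g(4) = mex{0} = 1
g(5) = mex{0} = 1
g(6) = mex{0,1} = 2
g(7) = mex{0,1} = 2
g(8) = mex{0,1} = 2
g(9) = mex{0,1,2} = 3
g(10) = mex{1,2} = 0
g(11) = mex{1,2} = 0
The P-positions (g = 0) in 0..11 are 0, 1, 2, 10, 11.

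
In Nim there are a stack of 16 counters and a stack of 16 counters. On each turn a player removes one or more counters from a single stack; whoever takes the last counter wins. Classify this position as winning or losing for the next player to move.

Losing position

Compute the nim-sum pairwise:
16 ⊕ 16 = 0
The nim-sum is 0, so this is a P-position: the player to move is in a losing position under optimal play.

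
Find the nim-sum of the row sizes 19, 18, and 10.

11

Nim-sum: 19 XOR 18 XOR 10 = 11.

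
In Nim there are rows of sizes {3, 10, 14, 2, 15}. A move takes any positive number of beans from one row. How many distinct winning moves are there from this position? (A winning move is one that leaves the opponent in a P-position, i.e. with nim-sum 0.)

3

Compute the nim-sum pairwise:
3 ⊕ 10 = 9
9 ⊕ 14 = 7
7 ⊕ 2 = 5
5 ⊕ 15 = 10
The overall nim-sum is X = 10. A row of size p has a winning move iff p XOR X < p (reduce it to p XOR X).
  3: 3 XOR 10 = 9 ≥ 3 — no move.
  10: 10 XOR 10 = 0 < 10 — winning move (to 0).
  14: 14 XOR 10 = 4 < 14 — winning move (to 4).
  2: 2 XOR 10 = 8 ≥ 2 — no move.
  15: 15 XOR 10 = 5 < 15 — winning move (to 5).
That gives 3 winning moves.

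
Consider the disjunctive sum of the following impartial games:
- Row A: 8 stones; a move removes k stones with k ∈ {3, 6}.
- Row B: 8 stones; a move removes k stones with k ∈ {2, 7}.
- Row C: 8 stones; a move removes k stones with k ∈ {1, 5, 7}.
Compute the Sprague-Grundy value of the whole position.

0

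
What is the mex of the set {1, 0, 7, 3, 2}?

4

The values 0, 1, 2, 3 are all present; 4 is the first non-negative integer missing from the set.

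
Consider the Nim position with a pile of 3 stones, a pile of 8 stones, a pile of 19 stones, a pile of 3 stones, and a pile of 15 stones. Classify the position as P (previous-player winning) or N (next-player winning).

Bitwise XOR of the heap sizes:
  00011  (3)
  01000  (8)
  10011  (19)
  00011  (3)
  01111  (15)
  -----
  10100  (20)
The nim-sum is 20 ≠ 0, so this is an N-position: the player to move can win.

N-position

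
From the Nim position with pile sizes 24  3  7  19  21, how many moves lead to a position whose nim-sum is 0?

In binary:
  11000  (24)
  00011  (3)
  00111  (7)
  10011  (19)
  10101  (21)
  -----
  11010  (26)
The overall nim-sum is X = 26. A pile of size p has a winning move iff p XOR X < p (reduce it to p XOR X).
  24: 24 XOR 26 = 2 < 24 — winning move (to 2).
  3: 3 XOR 26 = 25 ≥ 3 — no move.
  7: 7 XOR 26 = 29 ≥ 7 — no move.
  19: 19 XOR 26 = 9 < 19 — winning move (to 9).
  21: 21 XOR 26 = 15 < 21 — winning move (to 15).
That gives 3 winning moves.

3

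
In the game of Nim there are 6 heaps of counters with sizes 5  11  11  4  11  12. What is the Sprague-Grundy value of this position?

Compute the nim-sum pairwise:
5 XOR 11 = 14
14 XOR 11 = 5
5 XOR 4 = 1
1 XOR 11 = 10
10 XOR 12 = 6

6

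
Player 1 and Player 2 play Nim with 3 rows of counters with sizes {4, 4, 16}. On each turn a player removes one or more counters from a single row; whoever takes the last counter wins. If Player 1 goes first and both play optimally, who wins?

Player 1 wins

Bitwise XOR of the heap sizes:
  00100  (4)
  00100  (4)
  10000  (16)
  -----
  10000  (16)
The nim-sum is 16 ≠ 0, so this is an N-position: the player to move can win; Player 1 has a winning move.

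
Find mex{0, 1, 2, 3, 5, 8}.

4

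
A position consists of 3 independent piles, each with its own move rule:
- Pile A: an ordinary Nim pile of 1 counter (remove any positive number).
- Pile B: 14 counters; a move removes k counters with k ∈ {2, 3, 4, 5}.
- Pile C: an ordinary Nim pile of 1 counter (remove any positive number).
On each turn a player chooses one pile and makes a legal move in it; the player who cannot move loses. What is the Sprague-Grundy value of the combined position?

0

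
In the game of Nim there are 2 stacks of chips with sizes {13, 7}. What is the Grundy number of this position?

Nim-sum: 13 XOR 7 = 10.

10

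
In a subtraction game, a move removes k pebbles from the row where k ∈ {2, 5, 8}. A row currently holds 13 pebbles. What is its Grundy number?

1

Compute g(0), g(1), … for moves {2, 5, 8}:
k:     0  1  2  3  4  5  6  7  8  9 10 11 12 13
g(k):  0  0  1  1  0  2  1  0  2  1  0  0  1  1
So g(13) = 1.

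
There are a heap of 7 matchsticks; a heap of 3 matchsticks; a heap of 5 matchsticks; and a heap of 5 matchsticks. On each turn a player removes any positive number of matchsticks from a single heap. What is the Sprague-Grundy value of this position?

Bitwise XOR of the heap sizes:
  111  (7)
  011  (3)
  101  (5)
  101  (5)
  ---
  100  (4)

4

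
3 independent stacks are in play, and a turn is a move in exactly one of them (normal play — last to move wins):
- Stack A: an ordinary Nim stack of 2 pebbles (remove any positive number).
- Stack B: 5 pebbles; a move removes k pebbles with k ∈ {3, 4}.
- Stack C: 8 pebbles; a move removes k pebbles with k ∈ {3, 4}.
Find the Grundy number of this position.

Stack A is a plain Nim stack of size 2, so its Grundy value is 2.
Build the Grundy sequence for stack B with g(k) = mex{g(k−s) : s ∈ {3, 4}, s ≤ k}:
k:     0  1  2  3  4  5
g(k):  0  0  0  1  1  1
So g(5) = 1.
For stack C, compute g(0), g(1), … with moves {3, 4}:
k:     0  1  2  3  4  5  6  7  8
g(k):  0  0  0  1  1  1  2  0  0
So g(8) = 0.
By the Sprague-Grundy theorem, the Grundy value of a sum of independent games is the XOR of the component values.
Combined value = 2 ⊕ 1 ⊕ 0 = 3.

3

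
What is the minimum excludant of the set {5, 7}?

0 is not in the set, so the mex is 0.

0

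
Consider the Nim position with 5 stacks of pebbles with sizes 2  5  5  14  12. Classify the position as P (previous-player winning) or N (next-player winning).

Nim-sum: 2 ^ 5 ^ 5 ^ 14 ^ 12 = 0.
The nim-sum is 0, so this is a P-position: the player to move is in a losing position under optimal play.

P-position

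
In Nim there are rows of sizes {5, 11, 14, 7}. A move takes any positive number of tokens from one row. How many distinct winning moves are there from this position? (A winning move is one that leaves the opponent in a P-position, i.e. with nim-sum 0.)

3

Nim-sum: 5 ^ 11 ^ 14 ^ 7 = 7.
The overall nim-sum is X = 7. A row of size p has a winning move iff p XOR X < p (reduce it to p XOR X).
  5: 5 XOR 7 = 2 < 5 — winning move (to 2).
  11: 11 XOR 7 = 12 ≥ 11 — no move.
  14: 14 XOR 7 = 9 < 14 — winning move (to 9).
  7: 7 XOR 7 = 0 < 7 — winning move (to 0).
That gives 3 winning moves.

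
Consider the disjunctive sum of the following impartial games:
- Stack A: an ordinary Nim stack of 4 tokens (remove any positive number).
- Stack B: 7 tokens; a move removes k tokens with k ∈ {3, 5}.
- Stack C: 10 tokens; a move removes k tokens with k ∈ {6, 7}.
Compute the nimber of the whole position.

7

Stack A is a plain Nim stack of size 4, so its Grundy value is 4.
Build the Grundy sequence for stack B with g(k) = mex{g(k−s) : s ∈ {3, 5}, s ≤ k}:
k:     0  1  2  3  4  5  6  7
g(k):  0  0  0  1  1  1  2  2
So g(7) = 2.
For stack C, compute g(0), g(1), … with moves {6, 7}:
g(0) = mex{} = 0
g(1) = mex{} = 0
g(2) = mex{} = 0
g(3) = mex{} = 0
g(4) = mex{} = 0
g(5) = mex{} = 0
g(6) = mex{0} = 1
g(7) = mex{0} = 1
g(8) = mex{0} = 1
g(9) = mex{0} = 1
g(10) = mex{0} = 1
So g(10) = 1.
By the Sprague-Grundy theorem, the Grundy value of a sum of independent games is the XOR of the component values.
Combined value = 4 XOR 2 XOR 1 = 7.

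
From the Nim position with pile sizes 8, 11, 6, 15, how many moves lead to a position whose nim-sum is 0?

3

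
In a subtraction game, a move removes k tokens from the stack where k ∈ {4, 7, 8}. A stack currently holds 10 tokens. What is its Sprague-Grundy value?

2

Grundy values for subtraction set {4, 7, 8}:
g(0) = mex{} = 0
g(1) = mex{} = 0
g(2) = mex{} = 0
g(3) = mex{} = 0
g(4) = mex{0} = 1
g(5) = mex{0} = 1
g(6) = mex{0} = 1
g(7) = mex{0} = 1
g(8) = mex{0,1} = 2
g(9) = mex{0,1} = 2
g(10) = mex{0,1} = 2
So g(10) = 2.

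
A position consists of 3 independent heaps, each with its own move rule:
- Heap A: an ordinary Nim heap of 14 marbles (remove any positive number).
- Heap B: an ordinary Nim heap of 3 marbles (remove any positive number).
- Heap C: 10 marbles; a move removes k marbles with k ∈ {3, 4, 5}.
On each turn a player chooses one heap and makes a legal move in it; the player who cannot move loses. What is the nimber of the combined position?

13

Heap A is a plain Nim heap of size 14, so its Grundy value is 14.
Heap B is a plain Nim heap of size 3, so its Grundy value is 3.
Grundy values for heap C (subtraction set {3, 4, 5}):
g(0) = mex{} = 0
g(1) = mex{} = 0
g(2) = mex{} = 0
g(3) = mex{0} = 1
g(4) = mex{0} = 1
g(5) = mex{0} = 1
g(6) = mex{0,1} = 2
g(7) = mex{0,1} = 2
g(8) = mex{1} = 0
g(9) = mex{1,2} = 0
g(10) = mex{1,2} = 0
So g(10) = 0.
The value of a disjunctive sum is the nim-sum of the parts.
Combined value = 14 ⊕ 3 ⊕ 0 = 13.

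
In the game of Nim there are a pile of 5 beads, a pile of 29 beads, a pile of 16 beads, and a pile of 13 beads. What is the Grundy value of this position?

5

Compute the nim-sum pairwise:
5 ⊕ 29 = 24
24 ⊕ 16 = 8
8 ⊕ 13 = 5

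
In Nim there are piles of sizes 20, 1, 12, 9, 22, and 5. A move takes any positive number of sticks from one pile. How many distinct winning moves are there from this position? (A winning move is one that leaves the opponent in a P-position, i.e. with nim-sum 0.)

1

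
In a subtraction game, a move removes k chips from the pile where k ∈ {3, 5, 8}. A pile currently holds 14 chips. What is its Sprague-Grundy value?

Grundy values for subtraction set {3, 5, 8}:
k:     0  1  2  3  4  5  6  7  8  9 10 11 12 13 14
g(k):  0  0  0  1  1  1  2  2  2  3  3  0  0  0  1
So g(14) = 1.

1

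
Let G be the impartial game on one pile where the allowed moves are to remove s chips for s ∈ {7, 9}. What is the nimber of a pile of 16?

Grundy values for subtraction set {7, 9}:
k:     0  1  2  3  4  5  6  7  8  9 10 11 12 13 14 15 16
g(k):  0  0  0  0  0  0  0  1  1  1  1  1  1  1  2  2  0
So g(16) = 0.

0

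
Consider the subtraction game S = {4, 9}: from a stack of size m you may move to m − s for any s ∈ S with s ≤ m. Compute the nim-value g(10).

Build the Grundy sequence with g(k) = mex{g(k−s) : s ∈ {4, 9}, s ≤ k}:
g(0) = mex{} = 0
g(1) = mex{} = 0
g(2) = mex{} = 0
g(3) = mex{} = 0
g(4) = mex{0} = 1
g(5) = mex{0} = 1
g(6) = mex{0} = 1
g(7) = mex{0} = 1
g(8) = mex{1} = 0
g(9) = mex{0,1} = 2
g(10) = mex{0,1} = 2
So g(10) = 2.

2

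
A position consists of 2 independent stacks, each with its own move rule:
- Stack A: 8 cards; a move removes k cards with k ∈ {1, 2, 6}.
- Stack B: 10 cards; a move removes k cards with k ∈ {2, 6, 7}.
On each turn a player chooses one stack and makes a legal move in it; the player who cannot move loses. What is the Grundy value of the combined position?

2

Build the Grundy sequence for stack A with g(k) = mex{g(k−s) : s ∈ {1, 2, 6}, s ≤ k}:
g(0) = mex{} = 0
g(1) = mex{0} = 1
g(2) = mex{0,1} = 2
g(3) = mex{1,2} = 0
g(4) = mex{0,2} = 1
g(5) = mex{0,1} = 2
g(6) = mex{0,1,2} = 3
g(7) = mex{1,2,3} = 0
g(8) = mex{0,2,3} = 1
So g(8) = 1.
For stack B, compute g(0), g(1), … with moves {2, 6, 7}:
k:     0  1  2  3  4  5  6  7  8  9 10
g(k):  0  0  1  1  0  0  1  1  2  0  3
So g(10) = 3.
The value of a disjunctive sum is the nim-sum of the parts.
Combined value = 1 XOR 3 = 2.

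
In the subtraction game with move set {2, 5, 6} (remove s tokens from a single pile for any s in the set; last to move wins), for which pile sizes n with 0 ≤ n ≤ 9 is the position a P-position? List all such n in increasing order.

0, 1, 4, 8

Compute g(0), g(1), … for moves {2, 5, 6}:
k:     0  1  2  3  4  5  6  7  8  9
g(k):  0  0  1  1  0  2  1  3  0  2
The P-positions (g = 0) in 0..9 are 0, 1, 4, 8.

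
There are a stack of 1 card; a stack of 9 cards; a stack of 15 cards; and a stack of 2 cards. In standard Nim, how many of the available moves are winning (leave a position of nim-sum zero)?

Compute the nim-sum pairwise:
1 XOR 9 = 8
8 XOR 15 = 7
7 XOR 2 = 5
The overall nim-sum is X = 5. A stack of size p has a winning move iff p XOR X < p (reduce it to p XOR X).
  1: 1 XOR 5 = 4 ≥ 1 — no move.
  9: 9 XOR 5 = 12 ≥ 9 — no move.
  15: 15 XOR 5 = 10 < 15 — winning move (to 10).
  2: 2 XOR 5 = 7 ≥ 2 — no move.
That gives 1 winning move.

1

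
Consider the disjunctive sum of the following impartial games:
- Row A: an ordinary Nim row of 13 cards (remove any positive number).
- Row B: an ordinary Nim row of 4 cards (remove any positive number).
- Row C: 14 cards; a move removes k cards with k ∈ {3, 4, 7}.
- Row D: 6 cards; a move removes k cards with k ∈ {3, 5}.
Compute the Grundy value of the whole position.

10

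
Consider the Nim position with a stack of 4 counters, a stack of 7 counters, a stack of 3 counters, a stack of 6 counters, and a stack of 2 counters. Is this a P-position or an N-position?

N-position

Compute the nim-sum pairwise:
4 ⊕ 7 = 3
3 ⊕ 3 = 0
0 ⊕ 6 = 6
6 ⊕ 2 = 4
The nim-sum is 4 ≠ 0, so this is an N-position: the player to move can win.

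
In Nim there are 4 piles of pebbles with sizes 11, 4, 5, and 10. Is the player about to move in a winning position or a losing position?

Losing position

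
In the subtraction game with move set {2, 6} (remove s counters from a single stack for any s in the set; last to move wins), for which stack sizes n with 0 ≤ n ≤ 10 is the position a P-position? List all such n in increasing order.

0, 1, 4, 5, 8, 9

Compute g(0), g(1), … for moves {2, 6}:
g(0) = mex{} = 0
g(1) = mex{} = 0
g(2) = mex{0} = 1
g(3) = mex{0} = 1
g(4) = mex{1} = 0
g(5) = mex{1} = 0
g(6) = mex{0} = 1
g(7) = mex{0} = 1
g(8) = mex{1} = 0
g(9) = mex{1} = 0
g(10) = mex{0} = 1
The P-positions (g = 0) in 0..10 are 0, 1, 4, 5, 8, 9.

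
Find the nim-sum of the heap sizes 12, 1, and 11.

6

Nim-sum: 12 ⊕ 1 ⊕ 11 = 6.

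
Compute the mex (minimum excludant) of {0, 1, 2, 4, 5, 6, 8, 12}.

3

The values 0, 1, 2 are all present; 3 is the first non-negative integer missing from the set.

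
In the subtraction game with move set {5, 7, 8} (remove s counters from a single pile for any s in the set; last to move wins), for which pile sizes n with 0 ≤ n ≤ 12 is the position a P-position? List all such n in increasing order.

Build the Grundy sequence with g(k) = mex{g(k−s) : s ∈ {5, 7, 8}, s ≤ k}:
g(0) = mex{} = 0
g(1) = mex{} = 0
g(2) = mex{} = 0
g(3) = mex{} = 0
g(4) = mex{} = 0
g(5) = mex{0} = 1
g(6) = mex{0} = 1
g(7) = mex{0} = 1
g(8) = mex{0} = 1
g(9) = mex{0} = 1
g(10) = mex{0,1} = 2
g(11) = mex{0,1} = 2
g(12) = mex{0,1} = 2
The P-positions (g = 0) in 0..12 are 0, 1, 2, 3, 4.

0, 1, 2, 3, 4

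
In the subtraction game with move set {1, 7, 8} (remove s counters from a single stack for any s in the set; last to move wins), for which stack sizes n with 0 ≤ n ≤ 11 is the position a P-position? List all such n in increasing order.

0, 2, 4, 6

Compute g(0), g(1), … for moves {1, 7, 8}:
g(0) = mex{} = 0
g(1) = mex{0} = 1
g(2) = mex{1} = 0
g(3) = mex{0} = 1
g(4) = mex{1} = 0
g(5) = mex{0} = 1
g(6) = mex{1} = 0
g(7) = mex{0} = 1
g(8) = mex{0,1} = 2
g(9) = mex{0,1,2} = 3
g(10) = mex{0,1,3} = 2
g(11) = mex{0,1,2} = 3
The P-positions (g = 0) in 0..11 are 0, 2, 4, 6.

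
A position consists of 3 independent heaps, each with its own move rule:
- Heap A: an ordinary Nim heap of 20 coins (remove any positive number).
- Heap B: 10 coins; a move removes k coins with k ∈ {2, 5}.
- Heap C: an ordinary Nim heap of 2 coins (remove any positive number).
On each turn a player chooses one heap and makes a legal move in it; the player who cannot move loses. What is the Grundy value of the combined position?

23

Heap A is a plain Nim heap of size 20, so its Grundy value is 20.
For heap B, compute g(0), g(1), … with moves {2, 5}:
g(0) = mex{} = 0
g(1) = mex{} = 0
g(2) = mex{0} = 1
g(3) = mex{0} = 1
g(4) = mex{1} = 0
g(5) = mex{0,1} = 2
g(6) = mex{0} = 1
g(7) = mex{1,2} = 0
g(8) = mex{1} = 0
g(9) = mex{0} = 1
g(10) = mex{0,2} = 1
So g(10) = 1.
Heap C is a plain Nim heap of size 2, so its Grundy value is 2.
The value of a disjunctive sum is the nim-sum of the parts.
Combined value = 20 XOR 1 XOR 2 = 23.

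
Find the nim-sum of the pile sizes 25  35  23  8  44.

Bitwise XOR of the heap sizes:
  011001  (25)
  100011  (35)
  010111  (23)
  001000  (8)
  101100  (44)
  ------
  001001  (9)

9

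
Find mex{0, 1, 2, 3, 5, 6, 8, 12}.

The values 0, 1, 2, 3 are all present; 4 is the first non-negative integer missing from the set.

4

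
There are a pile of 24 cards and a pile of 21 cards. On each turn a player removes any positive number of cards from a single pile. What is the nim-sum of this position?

13

Bitwise XOR of the heap sizes:
  11000  (24)
  10101  (21)
  -----
  01101  (13)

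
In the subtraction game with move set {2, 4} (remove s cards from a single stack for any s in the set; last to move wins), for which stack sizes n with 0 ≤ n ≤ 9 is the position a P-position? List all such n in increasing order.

0, 1, 6, 7

Compute g(0), g(1), … for moves {2, 4}:
k:     0  1  2  3  4  5  6  7  8  9
g(k):  0  0  1  1  2  2  0  0  1  1
The P-positions (g = 0) in 0..9 are 0, 1, 6, 7.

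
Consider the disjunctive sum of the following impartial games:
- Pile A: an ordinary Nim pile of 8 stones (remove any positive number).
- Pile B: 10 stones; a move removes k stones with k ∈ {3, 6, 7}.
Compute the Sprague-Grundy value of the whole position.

Pile A is a plain Nim pile of size 8, so its Grundy value is 8.
Build the Grundy sequence for pile B with g(k) = mex{g(k−s) : s ∈ {3, 6, 7}, s ≤ k}:
k:     0  1  2  3  4  5  6  7  8  9 10
g(k):  0  0  0  1  1  1  2  2  2  3  0
So g(10) = 0.
By the Sprague-Grundy theorem, the Grundy value of a sum of independent games is the XOR of the component values.
Combined value = 8 XOR 0 = 8.

8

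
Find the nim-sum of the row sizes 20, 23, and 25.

26

Compute the nim-sum pairwise:
20 ⊕ 23 = 3
3 ⊕ 25 = 26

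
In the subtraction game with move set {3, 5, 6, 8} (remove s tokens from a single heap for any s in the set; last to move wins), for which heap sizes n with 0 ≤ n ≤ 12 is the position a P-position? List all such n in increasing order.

Build the Grundy sequence with g(k) = mex{g(k−s) : s ∈ {3, 5, 6, 8}, s ≤ k}:
k:     0  1  2  3  4  5  6  7  8  9 10 11 12
g(k):  0  0  0  1  1  1  2  2  2  3  3  0  0
The P-positions (g = 0) in 0..12 are 0, 1, 2, 11, 12.

0, 1, 2, 11, 12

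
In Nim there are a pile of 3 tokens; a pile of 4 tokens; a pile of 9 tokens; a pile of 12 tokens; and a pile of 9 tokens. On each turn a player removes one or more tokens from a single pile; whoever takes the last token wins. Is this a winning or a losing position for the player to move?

Compute the nim-sum pairwise:
3 XOR 4 = 7
7 XOR 9 = 14
14 XOR 12 = 2
2 XOR 9 = 11
The nim-sum is 11 ≠ 0, so this is an N-position: the player to move can win.

Winning position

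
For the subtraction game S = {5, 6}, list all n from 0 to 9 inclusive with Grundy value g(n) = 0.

Compute g(0), g(1), … for moves {5, 6}:
k:     0  1  2  3  4  5  6  7  8  9
g(k):  0  0  0  0  0  1  1  1  1  1
The P-positions (g = 0) in 0..9 are 0, 1, 2, 3, 4.

0, 1, 2, 3, 4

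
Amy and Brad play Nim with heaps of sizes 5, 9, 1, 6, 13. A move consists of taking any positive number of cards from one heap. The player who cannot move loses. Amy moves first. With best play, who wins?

Compute the nim-sum pairwise:
5 ⊕ 9 = 12
12 ⊕ 1 = 13
13 ⊕ 6 = 11
11 ⊕ 13 = 6
The nim-sum is 6 ≠ 0, so this is an N-position: the player to move can win; Amy has a winning move.

Amy wins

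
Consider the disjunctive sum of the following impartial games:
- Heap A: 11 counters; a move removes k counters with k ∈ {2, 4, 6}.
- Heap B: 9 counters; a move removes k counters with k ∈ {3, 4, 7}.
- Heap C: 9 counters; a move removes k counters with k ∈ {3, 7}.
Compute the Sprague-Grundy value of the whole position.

For heap A, compute g(0), g(1), … with moves {2, 4, 6}:
g(0) = mex{} = 0
g(1) = mex{} = 0
g(2) = mex{0} = 1
g(3) = mex{0} = 1
g(4) = mex{0,1} = 2
g(5) = mex{0,1} = 2
g(6) = mex{0,1,2} = 3
g(7) = mex{0,1,2} = 3
g(8) = mex{1,2,3} = 0
g(9) = mex{1,2,3} = 0
g(10) = mex{0,2,3} = 1
g(11) = mex{0,2,3} = 1
So g(11) = 1.
For heap B, compute g(0), g(1), … with moves {3, 4, 7}:
k:     0  1  2  3  4  5  6  7  8  9
g(k):  0  0  0  1  1  1  2  2  2  3
So g(9) = 3.
Build the Grundy sequence for heap C with g(k) = mex{g(k−s) : s ∈ {3, 7}, s ≤ k}:
k:     0  1  2  3  4  5  6  7  8  9
g(k):  0  0  0  1  1  1  0  2  2  1
So g(9) = 1.
The value of a disjunctive sum is the nim-sum of the parts.
Combined value = 1 ⊕ 3 ⊕ 1 = 3.

3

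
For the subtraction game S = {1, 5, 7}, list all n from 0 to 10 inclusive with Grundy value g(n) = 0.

Build the Grundy sequence with g(k) = mex{g(k−s) : s ∈ {1, 5, 7}, s ≤ k}:
k:     0  1  2  3  4  5  6  7  8  9 10
g(k):  0  1  0  1  0  1  0  1  0  1  0
The P-positions (g = 0) in 0..10 are 0, 2, 4, 6, 8, 10.

0, 2, 4, 6, 8, 10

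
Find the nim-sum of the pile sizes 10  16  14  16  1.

5

Compute the nim-sum pairwise:
10 ⊕ 16 = 26
26 ⊕ 14 = 20
20 ⊕ 16 = 4
4 ⊕ 1 = 5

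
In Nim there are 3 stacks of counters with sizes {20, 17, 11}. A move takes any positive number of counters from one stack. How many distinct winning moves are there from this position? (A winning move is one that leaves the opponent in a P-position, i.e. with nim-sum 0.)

1

Nim-sum: 20 ^ 17 ^ 11 = 14.
The overall nim-sum is X = 14. A stack of size p has a winning move iff p XOR X < p (reduce it to p XOR X).
  20: 20 XOR 14 = 26 ≥ 20 — no move.
  17: 17 XOR 14 = 31 ≥ 17 — no move.
  11: 11 XOR 14 = 5 < 11 — winning move (to 5).
That gives 1 winning move.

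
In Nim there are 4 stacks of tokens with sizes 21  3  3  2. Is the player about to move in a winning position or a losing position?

Winning position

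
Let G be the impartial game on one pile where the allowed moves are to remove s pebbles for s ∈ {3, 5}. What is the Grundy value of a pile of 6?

2

Build the Grundy sequence with g(k) = mex{g(k−s) : s ∈ {3, 5}, s ≤ k}:
g(0) = mex{} = 0
g(1) = mex{} = 0
g(2) = mex{} = 0
g(3) = mex{0} = 1
g(4) = mex{0} = 1
g(5) = mex{0} = 1
g(6) = mex{0,1} = 2
So g(6) = 2.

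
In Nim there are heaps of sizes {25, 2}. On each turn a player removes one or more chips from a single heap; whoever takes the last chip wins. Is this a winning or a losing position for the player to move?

Winning position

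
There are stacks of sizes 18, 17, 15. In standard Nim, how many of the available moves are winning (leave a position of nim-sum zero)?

Nim-sum: 18 XOR 17 XOR 15 = 12.
The overall nim-sum is X = 12. A stack of size p has a winning move iff p XOR X < p (reduce it to p XOR X).
  18: 18 XOR 12 = 30 ≥ 18 — no move.
  17: 17 XOR 12 = 29 ≥ 17 — no move.
  15: 15 XOR 12 = 3 < 15 — winning move (to 3).
That gives 1 winning move.

1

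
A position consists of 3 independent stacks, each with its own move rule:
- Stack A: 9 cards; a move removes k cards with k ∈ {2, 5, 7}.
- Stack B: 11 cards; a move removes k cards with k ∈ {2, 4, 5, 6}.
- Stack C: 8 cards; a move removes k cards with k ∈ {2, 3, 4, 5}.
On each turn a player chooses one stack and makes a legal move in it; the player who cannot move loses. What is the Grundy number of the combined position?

3

Grundy values for stack A (subtraction set {2, 5, 7}):
g(0) = mex{} = 0
g(1) = mex{} = 0
g(2) = mex{0} = 1
g(3) = mex{0} = 1
g(4) = mex{1} = 0
g(5) = mex{0,1} = 2
g(6) = mex{0} = 1
g(7) = mex{0,1,2} = 3
g(8) = mex{0,1} = 2
g(9) = mex{0,1,3} = 2
So g(9) = 2.
Build the Grundy sequence for stack B with g(k) = mex{g(k−s) : s ∈ {2, 4, 5, 6}, s ≤ k}:
g(0) = mex{} = 0
g(1) = mex{} = 0
g(2) = mex{0} = 1
g(3) = mex{0} = 1
g(4) = mex{0,1} = 2
g(5) = mex{0,1} = 2
g(6) = mex{0,1,2} = 3
g(7) = mex{0,1,2} = 3
g(8) = mex{1,2,3} = 0
g(9) = mex{1,2,3} = 0
g(10) = mex{0,2,3} = 1
g(11) = mex{0,2,3} = 1
So g(11) = 1.
For stack C, compute g(0), g(1), … with moves {2, 3, 4, 5}:
g(0) = mex{} = 0
g(1) = mex{} = 0
g(2) = mex{0} = 1
g(3) = mex{0} = 1
g(4) = mex{0,1} = 2
g(5) = mex{0,1} = 2
g(6) = mex{0,1,2} = 3
g(7) = mex{1,2} = 0
g(8) = mex{1,2,3} = 0
So g(8) = 0.
By the Sprague-Grundy theorem, the Grundy value of a sum of independent games is the XOR of the component values.
Combined value = 2 XOR 1 XOR 0 = 3.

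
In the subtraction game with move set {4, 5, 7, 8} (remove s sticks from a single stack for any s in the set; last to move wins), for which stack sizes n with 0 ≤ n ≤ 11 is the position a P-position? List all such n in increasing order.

0, 1, 2, 3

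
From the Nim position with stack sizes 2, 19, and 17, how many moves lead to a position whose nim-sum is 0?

0

Bitwise XOR of the heap sizes:
  00010  (2)
  10011  (19)
  10001  (17)
  -----
  00000  (0)
The nim-sum is already 0, so every move leaves a nonzero nim-sum — there are no winning moves.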